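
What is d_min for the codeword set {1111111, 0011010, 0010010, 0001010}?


Comparing all pairs, minimum distance: 1
Can detect 0 errors, correct 0 errors

1


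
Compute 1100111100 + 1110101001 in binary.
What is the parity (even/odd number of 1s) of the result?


1100111100 = 828
1110101001 = 937
Sum = 1765 = 11011100101
1s count = 7

odd parity (7 ones in 11011100101)


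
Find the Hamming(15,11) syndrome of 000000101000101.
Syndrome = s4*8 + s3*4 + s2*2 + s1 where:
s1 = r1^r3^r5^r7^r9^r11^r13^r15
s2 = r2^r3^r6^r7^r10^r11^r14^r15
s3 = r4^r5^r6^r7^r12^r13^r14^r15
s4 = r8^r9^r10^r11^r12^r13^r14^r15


s1=0, s2=0, s3=1, s4=1

Syndrome = 12 (error at position 12)


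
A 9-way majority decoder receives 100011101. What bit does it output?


Ones: 5 out of 9
Threshold: 5

1 (5/9 voted 1)


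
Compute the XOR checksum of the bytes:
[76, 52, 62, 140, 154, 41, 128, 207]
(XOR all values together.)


XOR chain: 76 ^ 52 ^ 62 ^ 140 ^ 154 ^ 41 ^ 128 ^ 207 = 54

54


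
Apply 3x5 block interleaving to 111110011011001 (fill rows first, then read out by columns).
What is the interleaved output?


Matrix:
  11111
  00110
  11001
Read columns: 101101110110101

101101110110101


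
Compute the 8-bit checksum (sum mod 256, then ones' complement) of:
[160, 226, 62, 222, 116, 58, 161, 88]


Sum = 1093 mod 256 = 69
Complement = 186

186


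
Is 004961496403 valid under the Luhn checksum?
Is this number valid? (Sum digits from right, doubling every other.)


Luhn sum = 48
48 mod 10 = 8

Invalid (Luhn sum mod 10 = 8)


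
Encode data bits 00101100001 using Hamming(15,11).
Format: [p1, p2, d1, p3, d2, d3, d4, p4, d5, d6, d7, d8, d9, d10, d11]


Parity bits: p1=0, p2=1, p3=0, p4=1

010001011100001


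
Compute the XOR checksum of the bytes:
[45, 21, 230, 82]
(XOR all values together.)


XOR chain: 45 ^ 21 ^ 230 ^ 82 = 140

140


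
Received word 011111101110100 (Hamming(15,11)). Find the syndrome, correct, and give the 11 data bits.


Syndrome = 4: error at position 4

Data: 11111110100 (corrected bit 4)


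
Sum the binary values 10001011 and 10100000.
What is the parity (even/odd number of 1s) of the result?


10001011 = 139
10100000 = 160
Sum = 299 = 100101011
1s count = 5

odd parity (5 ones in 100101011)


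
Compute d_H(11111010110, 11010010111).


XOR: 00101000001
Count of 1s: 3

3


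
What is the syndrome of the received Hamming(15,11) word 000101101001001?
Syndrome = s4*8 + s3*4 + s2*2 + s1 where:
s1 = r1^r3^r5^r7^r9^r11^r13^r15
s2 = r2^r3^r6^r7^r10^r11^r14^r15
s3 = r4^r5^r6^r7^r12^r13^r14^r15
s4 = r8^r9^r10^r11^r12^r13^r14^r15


s1=1, s2=1, s3=1, s4=1

Syndrome = 15 (error at position 15)


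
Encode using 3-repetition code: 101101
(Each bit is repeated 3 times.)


Each bit -> 3 copies

111000111111000111


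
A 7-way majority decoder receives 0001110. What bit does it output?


Ones: 3 out of 7
Threshold: 4

0 (3/7 voted 1)


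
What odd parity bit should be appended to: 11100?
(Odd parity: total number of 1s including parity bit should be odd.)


Number of 1s in data: 3
Parity bit: 0

0


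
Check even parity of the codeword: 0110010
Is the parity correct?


Number of 1s: 3

No, parity error (3 ones)


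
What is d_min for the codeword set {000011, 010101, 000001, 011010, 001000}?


Comparing all pairs, minimum distance: 1
Can detect 0 errors, correct 0 errors

1


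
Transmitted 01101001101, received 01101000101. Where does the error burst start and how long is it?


XOR: 00000001000

Burst at position 7, length 1


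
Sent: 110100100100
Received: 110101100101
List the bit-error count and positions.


XOR: 000001000001

2 error(s) at position(s): 5, 11


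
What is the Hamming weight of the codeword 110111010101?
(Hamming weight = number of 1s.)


Counting 1s in 110111010101

8


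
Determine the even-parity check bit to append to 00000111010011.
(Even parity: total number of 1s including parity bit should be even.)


Number of 1s in data: 6
Parity bit: 0

0


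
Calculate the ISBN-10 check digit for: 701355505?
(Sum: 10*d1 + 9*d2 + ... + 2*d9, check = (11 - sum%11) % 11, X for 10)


Weighted sum: 184
184 mod 11 = 8

Check digit: 3


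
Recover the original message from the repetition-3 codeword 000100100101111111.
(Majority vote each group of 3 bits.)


Groups: 000, 100, 100, 101, 111, 111
Majority votes: 000111

000111


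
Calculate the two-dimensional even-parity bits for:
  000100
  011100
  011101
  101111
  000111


Row parities: 11011
Column parities: 101101

Row P: 11011, Col P: 101101, Corner: 0


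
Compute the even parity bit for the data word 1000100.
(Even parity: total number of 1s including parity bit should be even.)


Number of 1s in data: 2
Parity bit: 0

0


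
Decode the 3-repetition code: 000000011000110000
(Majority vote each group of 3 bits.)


Groups: 000, 000, 011, 000, 110, 000
Majority votes: 001010

001010


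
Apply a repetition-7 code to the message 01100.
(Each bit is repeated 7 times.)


Each bit -> 7 copies

00000001111111111111100000000000000


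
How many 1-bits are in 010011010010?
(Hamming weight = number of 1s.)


Counting 1s in 010011010010

5


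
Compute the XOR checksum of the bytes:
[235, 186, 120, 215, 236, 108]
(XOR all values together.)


XOR chain: 235 ^ 186 ^ 120 ^ 215 ^ 236 ^ 108 = 126

126


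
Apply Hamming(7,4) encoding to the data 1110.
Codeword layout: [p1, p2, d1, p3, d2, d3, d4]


Parity bits: p1=0, p2=0, p3=0

0010110


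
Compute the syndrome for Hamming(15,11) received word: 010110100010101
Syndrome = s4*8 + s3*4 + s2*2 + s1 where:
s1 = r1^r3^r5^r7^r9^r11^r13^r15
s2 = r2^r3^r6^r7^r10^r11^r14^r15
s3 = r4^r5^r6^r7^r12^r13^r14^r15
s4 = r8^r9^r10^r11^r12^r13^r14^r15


s1=1, s2=0, s3=1, s4=1

Syndrome = 13 (error at position 13)


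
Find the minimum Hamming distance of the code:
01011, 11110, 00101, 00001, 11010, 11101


Comparing all pairs, minimum distance: 1
Can detect 0 errors, correct 0 errors

1


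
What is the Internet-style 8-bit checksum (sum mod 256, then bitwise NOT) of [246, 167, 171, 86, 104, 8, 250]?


Sum = 1032 mod 256 = 8
Complement = 247

247


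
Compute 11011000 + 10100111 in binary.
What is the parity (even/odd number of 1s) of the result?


11011000 = 216
10100111 = 167
Sum = 383 = 101111111
1s count = 8

even parity (8 ones in 101111111)


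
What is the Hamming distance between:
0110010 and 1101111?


XOR: 1011101
Count of 1s: 5

5


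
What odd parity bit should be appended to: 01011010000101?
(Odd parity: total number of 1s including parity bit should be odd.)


Number of 1s in data: 6
Parity bit: 1

1


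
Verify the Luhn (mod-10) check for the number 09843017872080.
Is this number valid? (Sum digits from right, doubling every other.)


Luhn sum = 60
60 mod 10 = 0

Valid (Luhn sum mod 10 = 0)


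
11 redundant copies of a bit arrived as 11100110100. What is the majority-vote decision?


Ones: 6 out of 11
Threshold: 6

1 (6/11 voted 1)


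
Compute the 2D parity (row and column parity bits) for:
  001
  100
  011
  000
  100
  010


Row parities: 110011
Column parities: 000

Row P: 110011, Col P: 000, Corner: 0


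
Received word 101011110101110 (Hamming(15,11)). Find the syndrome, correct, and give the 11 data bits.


Syndrome = 11: error at position 11

Data: 11110111110 (corrected bit 11)


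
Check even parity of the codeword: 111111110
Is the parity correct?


Number of 1s: 8

Yes, parity is correct (8 ones)


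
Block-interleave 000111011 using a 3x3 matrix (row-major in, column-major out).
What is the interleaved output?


Matrix:
  000
  111
  011
Read columns: 010011011

010011011


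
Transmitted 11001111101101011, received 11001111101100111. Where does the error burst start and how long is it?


XOR: 00000000000001100

Burst at position 13, length 2


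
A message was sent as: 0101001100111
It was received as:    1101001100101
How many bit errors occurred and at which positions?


XOR: 1000000000010

2 error(s) at position(s): 0, 11


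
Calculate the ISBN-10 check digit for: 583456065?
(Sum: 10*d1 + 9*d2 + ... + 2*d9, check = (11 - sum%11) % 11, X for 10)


Weighted sum: 262
262 mod 11 = 9

Check digit: 2


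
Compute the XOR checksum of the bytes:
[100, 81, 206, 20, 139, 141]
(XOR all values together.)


XOR chain: 100 ^ 81 ^ 206 ^ 20 ^ 139 ^ 141 = 233

233


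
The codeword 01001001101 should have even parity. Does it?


Number of 1s: 5

No, parity error (5 ones)


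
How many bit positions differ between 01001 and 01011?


XOR: 00010
Count of 1s: 1

1


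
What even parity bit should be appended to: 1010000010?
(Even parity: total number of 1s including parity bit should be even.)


Number of 1s in data: 3
Parity bit: 1

1


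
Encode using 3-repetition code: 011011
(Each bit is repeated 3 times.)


Each bit -> 3 copies

000111111000111111


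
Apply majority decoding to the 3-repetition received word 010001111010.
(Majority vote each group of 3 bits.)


Groups: 010, 001, 111, 010
Majority votes: 0010

0010


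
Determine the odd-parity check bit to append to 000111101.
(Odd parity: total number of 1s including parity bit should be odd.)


Number of 1s in data: 5
Parity bit: 0

0


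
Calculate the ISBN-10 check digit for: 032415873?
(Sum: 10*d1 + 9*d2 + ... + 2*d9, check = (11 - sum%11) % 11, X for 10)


Weighted sum: 161
161 mod 11 = 7

Check digit: 4


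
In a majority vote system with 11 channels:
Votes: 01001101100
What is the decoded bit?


Ones: 5 out of 11
Threshold: 6

0 (5/11 voted 1)


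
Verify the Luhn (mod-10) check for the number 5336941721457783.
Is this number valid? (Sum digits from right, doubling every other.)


Luhn sum = 78
78 mod 10 = 8

Invalid (Luhn sum mod 10 = 8)


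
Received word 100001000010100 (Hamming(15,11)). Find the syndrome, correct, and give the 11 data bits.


Syndrome = 1: error at position 1

Data: 00100010100 (corrected bit 1)


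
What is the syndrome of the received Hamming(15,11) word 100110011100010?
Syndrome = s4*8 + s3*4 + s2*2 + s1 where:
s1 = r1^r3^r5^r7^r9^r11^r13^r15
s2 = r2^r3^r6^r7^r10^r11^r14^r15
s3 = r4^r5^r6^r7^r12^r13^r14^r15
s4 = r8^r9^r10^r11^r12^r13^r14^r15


s1=1, s2=0, s3=1, s4=0

Syndrome = 5 (error at position 5)


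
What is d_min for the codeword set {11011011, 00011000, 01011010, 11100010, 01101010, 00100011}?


Comparing all pairs, minimum distance: 2
Can detect 1 errors, correct 0 errors

2


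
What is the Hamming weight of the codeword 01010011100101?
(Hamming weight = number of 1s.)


Counting 1s in 01010011100101

7


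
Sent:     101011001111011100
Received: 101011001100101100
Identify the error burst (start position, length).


XOR: 000000000011110000

Burst at position 10, length 4


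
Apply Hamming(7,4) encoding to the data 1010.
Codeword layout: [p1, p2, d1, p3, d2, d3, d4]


Parity bits: p1=1, p2=0, p3=1

1011010


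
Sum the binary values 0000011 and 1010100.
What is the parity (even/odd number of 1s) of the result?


0000011 = 3
1010100 = 84
Sum = 87 = 1010111
1s count = 5

odd parity (5 ones in 1010111)


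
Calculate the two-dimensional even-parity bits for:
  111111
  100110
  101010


Row parities: 011
Column parities: 110011

Row P: 011, Col P: 110011, Corner: 0


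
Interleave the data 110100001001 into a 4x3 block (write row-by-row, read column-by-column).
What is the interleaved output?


Matrix:
  110
  100
  001
  001
Read columns: 110010000011

110010000011


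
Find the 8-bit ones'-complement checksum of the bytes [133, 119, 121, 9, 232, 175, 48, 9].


Sum = 846 mod 256 = 78
Complement = 177

177


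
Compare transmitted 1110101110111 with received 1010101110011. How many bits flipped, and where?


XOR: 0100000000100

2 error(s) at position(s): 1, 10


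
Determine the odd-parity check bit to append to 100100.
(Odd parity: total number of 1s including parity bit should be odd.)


Number of 1s in data: 2
Parity bit: 1

1


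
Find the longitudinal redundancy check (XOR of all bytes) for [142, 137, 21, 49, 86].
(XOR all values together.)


XOR chain: 142 ^ 137 ^ 21 ^ 49 ^ 86 = 117

117


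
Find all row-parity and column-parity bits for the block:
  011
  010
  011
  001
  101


Row parities: 01010
Column parities: 110

Row P: 01010, Col P: 110, Corner: 0


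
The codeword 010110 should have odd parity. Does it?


Number of 1s: 3

Yes, parity is correct (3 ones)


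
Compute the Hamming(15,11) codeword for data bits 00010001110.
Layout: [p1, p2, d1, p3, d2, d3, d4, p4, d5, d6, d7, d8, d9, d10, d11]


Parity bits: p1=0, p2=0, p3=0, p4=1

000000110001110


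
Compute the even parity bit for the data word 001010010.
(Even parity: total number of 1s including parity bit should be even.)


Number of 1s in data: 3
Parity bit: 1

1


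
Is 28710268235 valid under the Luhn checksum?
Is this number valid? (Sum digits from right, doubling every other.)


Luhn sum = 48
48 mod 10 = 8

Invalid (Luhn sum mod 10 = 8)


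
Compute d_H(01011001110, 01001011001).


XOR: 00010010111
Count of 1s: 5

5


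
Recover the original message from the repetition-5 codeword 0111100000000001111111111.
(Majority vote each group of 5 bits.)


Groups: 01111, 00000, 00000, 11111, 11111
Majority votes: 10011

10011


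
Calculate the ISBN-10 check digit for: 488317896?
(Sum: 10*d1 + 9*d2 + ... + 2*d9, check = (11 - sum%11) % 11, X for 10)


Weighted sum: 309
309 mod 11 = 1

Check digit: X


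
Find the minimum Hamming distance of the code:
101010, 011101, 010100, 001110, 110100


Comparing all pairs, minimum distance: 1
Can detect 0 errors, correct 0 errors

1


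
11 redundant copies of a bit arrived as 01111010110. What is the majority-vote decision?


Ones: 7 out of 11
Threshold: 6

1 (7/11 voted 1)


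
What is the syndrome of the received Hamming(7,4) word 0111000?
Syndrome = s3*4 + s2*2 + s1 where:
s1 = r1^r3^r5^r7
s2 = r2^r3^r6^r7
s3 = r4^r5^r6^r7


s1=1, s2=0, s3=1

Syndrome = 5 (error at position 5)


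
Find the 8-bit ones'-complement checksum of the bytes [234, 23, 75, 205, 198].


Sum = 735 mod 256 = 223
Complement = 32

32


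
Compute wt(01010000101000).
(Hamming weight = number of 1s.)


Counting 1s in 01010000101000

4


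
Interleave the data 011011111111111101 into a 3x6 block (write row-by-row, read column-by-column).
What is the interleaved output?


Matrix:
  011011
  111111
  111101
Read columns: 011111111011110111

011111111011110111


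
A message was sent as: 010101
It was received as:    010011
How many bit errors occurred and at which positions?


XOR: 000110

2 error(s) at position(s): 3, 4


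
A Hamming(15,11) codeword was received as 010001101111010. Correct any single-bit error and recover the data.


Syndrome = 9: error at position 9

Data: 00110111010 (corrected bit 9)


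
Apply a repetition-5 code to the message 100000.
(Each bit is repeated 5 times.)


Each bit -> 5 copies

111110000000000000000000000000


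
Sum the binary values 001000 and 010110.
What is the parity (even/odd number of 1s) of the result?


001000 = 8
010110 = 22
Sum = 30 = 11110
1s count = 4

even parity (4 ones in 11110)


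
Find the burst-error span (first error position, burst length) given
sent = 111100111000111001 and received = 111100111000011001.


XOR: 000000000000100000

Burst at position 12, length 1


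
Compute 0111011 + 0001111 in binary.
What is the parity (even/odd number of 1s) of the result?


0111011 = 59
0001111 = 15
Sum = 74 = 1001010
1s count = 3

odd parity (3 ones in 1001010)


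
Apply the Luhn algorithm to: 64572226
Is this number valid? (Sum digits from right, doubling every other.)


Luhn sum = 31
31 mod 10 = 1

Invalid (Luhn sum mod 10 = 1)


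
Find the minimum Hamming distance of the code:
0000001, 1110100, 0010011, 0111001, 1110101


Comparing all pairs, minimum distance: 1
Can detect 0 errors, correct 0 errors

1


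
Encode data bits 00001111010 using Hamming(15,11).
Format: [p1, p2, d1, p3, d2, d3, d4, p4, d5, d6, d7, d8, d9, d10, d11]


Parity bits: p1=0, p2=1, p3=0, p4=1

010000011111010


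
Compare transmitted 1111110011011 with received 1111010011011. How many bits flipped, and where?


XOR: 0000100000000

1 error(s) at position(s): 4


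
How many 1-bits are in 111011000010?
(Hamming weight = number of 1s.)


Counting 1s in 111011000010

6


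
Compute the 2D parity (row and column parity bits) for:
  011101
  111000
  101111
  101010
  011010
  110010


Row parities: 011111
Column parities: 001000

Row P: 011111, Col P: 001000, Corner: 1


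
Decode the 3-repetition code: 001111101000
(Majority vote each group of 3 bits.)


Groups: 001, 111, 101, 000
Majority votes: 0110

0110


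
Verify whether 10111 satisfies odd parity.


Number of 1s: 4

No, parity error (4 ones)


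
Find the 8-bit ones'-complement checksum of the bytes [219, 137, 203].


Sum = 559 mod 256 = 47
Complement = 208

208


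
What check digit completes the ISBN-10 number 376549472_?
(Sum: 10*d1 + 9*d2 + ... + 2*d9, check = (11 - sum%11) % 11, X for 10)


Weighted sum: 286
286 mod 11 = 0

Check digit: 0


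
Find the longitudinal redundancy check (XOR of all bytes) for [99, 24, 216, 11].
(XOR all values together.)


XOR chain: 99 ^ 24 ^ 216 ^ 11 = 168

168


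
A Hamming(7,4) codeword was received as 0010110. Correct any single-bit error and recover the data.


Syndrome = 0: no error detected

Data: 1110 (no errors)


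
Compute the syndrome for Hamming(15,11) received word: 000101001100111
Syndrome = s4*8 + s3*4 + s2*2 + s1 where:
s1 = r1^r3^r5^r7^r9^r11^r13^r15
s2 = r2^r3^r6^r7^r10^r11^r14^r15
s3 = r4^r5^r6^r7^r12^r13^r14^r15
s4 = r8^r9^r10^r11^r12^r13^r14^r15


s1=1, s2=0, s3=1, s4=1

Syndrome = 13 (error at position 13)


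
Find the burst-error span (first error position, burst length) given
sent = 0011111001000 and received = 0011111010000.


XOR: 0000000011000

Burst at position 8, length 2


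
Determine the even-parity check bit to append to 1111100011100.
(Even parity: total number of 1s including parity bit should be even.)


Number of 1s in data: 8
Parity bit: 0

0


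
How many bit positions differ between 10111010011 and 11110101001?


XOR: 01001111010
Count of 1s: 6

6


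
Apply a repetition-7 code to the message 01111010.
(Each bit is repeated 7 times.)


Each bit -> 7 copies

00000001111111111111111111111111111000000011111110000000


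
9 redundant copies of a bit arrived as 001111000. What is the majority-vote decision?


Ones: 4 out of 9
Threshold: 5

0 (4/9 voted 1)


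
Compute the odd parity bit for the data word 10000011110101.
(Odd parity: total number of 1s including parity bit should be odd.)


Number of 1s in data: 7
Parity bit: 0

0


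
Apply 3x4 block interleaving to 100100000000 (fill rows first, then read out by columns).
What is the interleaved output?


Matrix:
  1001
  0000
  0000
Read columns: 100000000100

100000000100


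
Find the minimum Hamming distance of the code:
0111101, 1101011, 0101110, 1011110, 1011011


Comparing all pairs, minimum distance: 2
Can detect 1 errors, correct 0 errors

2


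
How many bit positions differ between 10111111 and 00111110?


XOR: 10000001
Count of 1s: 2

2


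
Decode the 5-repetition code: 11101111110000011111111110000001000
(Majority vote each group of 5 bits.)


Groups: 11101, 11111, 00000, 11111, 11111, 00000, 01000
Majority votes: 1101100

1101100


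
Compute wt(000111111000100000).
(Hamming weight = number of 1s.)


Counting 1s in 000111111000100000

7


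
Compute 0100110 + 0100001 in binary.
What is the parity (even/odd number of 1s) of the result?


0100110 = 38
0100001 = 33
Sum = 71 = 1000111
1s count = 4

even parity (4 ones in 1000111)


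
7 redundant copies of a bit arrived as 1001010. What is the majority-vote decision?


Ones: 3 out of 7
Threshold: 4

0 (3/7 voted 1)


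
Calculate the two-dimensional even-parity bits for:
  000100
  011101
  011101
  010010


Row parities: 1000
Column parities: 010110

Row P: 1000, Col P: 010110, Corner: 1


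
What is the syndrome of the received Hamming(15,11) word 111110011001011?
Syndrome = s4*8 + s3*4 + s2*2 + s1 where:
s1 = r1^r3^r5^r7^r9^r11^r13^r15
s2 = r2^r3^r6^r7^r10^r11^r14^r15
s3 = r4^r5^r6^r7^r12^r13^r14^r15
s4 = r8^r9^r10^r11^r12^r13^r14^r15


s1=1, s2=0, s3=1, s4=1

Syndrome = 13 (error at position 13)


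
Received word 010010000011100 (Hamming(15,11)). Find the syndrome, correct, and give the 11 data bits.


Syndrome = 13: error at position 13

Data: 01000011000 (corrected bit 13)


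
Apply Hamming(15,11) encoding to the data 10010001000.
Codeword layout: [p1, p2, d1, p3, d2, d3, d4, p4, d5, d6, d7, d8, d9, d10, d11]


Parity bits: p1=0, p2=0, p3=0, p4=1

001000110001000


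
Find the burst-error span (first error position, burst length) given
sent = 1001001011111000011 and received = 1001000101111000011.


XOR: 0000001110000000000

Burst at position 6, length 3


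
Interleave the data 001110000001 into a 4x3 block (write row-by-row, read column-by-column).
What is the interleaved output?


Matrix:
  001
  110
  000
  001
Read columns: 010001001001

010001001001


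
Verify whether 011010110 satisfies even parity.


Number of 1s: 5

No, parity error (5 ones)


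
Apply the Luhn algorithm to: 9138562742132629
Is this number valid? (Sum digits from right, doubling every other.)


Luhn sum = 80
80 mod 10 = 0

Valid (Luhn sum mod 10 = 0)


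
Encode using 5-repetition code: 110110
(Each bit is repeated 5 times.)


Each bit -> 5 copies

111111111100000111111111100000


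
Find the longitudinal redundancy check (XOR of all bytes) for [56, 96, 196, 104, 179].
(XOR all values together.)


XOR chain: 56 ^ 96 ^ 196 ^ 104 ^ 179 = 71

71


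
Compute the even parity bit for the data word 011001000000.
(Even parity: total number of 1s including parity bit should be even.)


Number of 1s in data: 3
Parity bit: 1

1


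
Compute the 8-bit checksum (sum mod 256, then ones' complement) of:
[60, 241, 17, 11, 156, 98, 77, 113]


Sum = 773 mod 256 = 5
Complement = 250

250


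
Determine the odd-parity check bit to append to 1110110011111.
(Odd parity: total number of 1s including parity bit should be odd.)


Number of 1s in data: 10
Parity bit: 1

1


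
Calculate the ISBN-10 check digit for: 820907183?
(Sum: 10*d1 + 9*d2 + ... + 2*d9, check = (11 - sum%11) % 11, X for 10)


Weighted sum: 230
230 mod 11 = 10

Check digit: 1


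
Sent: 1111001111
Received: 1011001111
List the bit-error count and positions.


XOR: 0100000000

1 error(s) at position(s): 1


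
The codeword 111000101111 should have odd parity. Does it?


Number of 1s: 8

No, parity error (8 ones)


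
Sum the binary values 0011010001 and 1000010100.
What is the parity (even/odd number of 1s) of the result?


0011010001 = 209
1000010100 = 532
Sum = 741 = 1011100101
1s count = 6

even parity (6 ones in 1011100101)


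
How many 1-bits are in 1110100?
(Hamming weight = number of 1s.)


Counting 1s in 1110100

4


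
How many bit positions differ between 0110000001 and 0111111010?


XOR: 0001111011
Count of 1s: 6

6


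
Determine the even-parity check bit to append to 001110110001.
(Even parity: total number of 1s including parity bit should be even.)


Number of 1s in data: 6
Parity bit: 0

0


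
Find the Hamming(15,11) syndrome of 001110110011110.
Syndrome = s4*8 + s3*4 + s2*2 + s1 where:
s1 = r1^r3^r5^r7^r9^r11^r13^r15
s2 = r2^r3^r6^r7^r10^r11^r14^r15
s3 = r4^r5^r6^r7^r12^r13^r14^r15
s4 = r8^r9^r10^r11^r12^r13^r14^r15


s1=1, s2=0, s3=0, s4=1

Syndrome = 9 (error at position 9)


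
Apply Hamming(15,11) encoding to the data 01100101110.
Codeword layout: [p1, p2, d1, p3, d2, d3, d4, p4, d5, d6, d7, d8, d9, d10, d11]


Parity bits: p1=0, p2=1, p3=1, p4=0

010111000101110


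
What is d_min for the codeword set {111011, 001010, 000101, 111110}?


Comparing all pairs, minimum distance: 2
Can detect 1 errors, correct 0 errors

2


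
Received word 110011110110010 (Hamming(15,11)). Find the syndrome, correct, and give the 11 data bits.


Syndrome = 0: no error detected

Data: 01110110010 (no errors)


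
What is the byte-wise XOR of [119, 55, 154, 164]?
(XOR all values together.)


XOR chain: 119 ^ 55 ^ 154 ^ 164 = 126

126


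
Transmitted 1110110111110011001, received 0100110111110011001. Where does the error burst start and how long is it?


XOR: 1010000000000000000

Burst at position 0, length 3


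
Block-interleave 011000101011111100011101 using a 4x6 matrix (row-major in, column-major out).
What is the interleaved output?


Matrix:
  011000
  101011
  111100
  011101
Read columns: 011010111111001101000101

011010111111001101000101


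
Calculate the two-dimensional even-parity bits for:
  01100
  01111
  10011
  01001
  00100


Row parities: 00101
Column parities: 11101

Row P: 00101, Col P: 11101, Corner: 0


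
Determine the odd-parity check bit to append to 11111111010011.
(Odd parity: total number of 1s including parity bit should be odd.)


Number of 1s in data: 11
Parity bit: 0

0


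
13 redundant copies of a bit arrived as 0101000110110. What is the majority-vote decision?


Ones: 6 out of 13
Threshold: 7

0 (6/13 voted 1)


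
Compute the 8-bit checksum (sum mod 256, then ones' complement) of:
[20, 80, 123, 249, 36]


Sum = 508 mod 256 = 252
Complement = 3

3


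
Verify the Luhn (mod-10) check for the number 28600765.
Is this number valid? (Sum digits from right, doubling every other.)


Luhn sum = 30
30 mod 10 = 0

Valid (Luhn sum mod 10 = 0)


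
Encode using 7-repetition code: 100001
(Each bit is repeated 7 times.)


Each bit -> 7 copies

111111100000000000000000000000000001111111


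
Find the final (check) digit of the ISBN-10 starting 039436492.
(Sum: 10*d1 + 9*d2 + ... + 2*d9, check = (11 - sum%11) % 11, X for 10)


Weighted sum: 222
222 mod 11 = 2

Check digit: 9


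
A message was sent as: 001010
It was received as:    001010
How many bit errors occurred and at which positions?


XOR: 000000

0 errors (received matches sent)


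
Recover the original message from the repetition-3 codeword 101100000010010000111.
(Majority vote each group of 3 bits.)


Groups: 101, 100, 000, 010, 010, 000, 111
Majority votes: 1000001

1000001


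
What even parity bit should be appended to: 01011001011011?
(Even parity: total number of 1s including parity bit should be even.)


Number of 1s in data: 8
Parity bit: 0

0


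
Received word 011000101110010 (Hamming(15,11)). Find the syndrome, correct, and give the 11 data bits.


Syndrome = 0: no error detected

Data: 10011110010 (no errors)


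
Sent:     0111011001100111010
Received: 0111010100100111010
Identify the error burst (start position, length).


XOR: 0000001101000000000

Burst at position 6, length 4


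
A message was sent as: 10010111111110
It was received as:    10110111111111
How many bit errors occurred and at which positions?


XOR: 00100000000001

2 error(s) at position(s): 2, 13


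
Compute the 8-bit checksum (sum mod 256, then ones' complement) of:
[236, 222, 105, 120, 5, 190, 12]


Sum = 890 mod 256 = 122
Complement = 133

133


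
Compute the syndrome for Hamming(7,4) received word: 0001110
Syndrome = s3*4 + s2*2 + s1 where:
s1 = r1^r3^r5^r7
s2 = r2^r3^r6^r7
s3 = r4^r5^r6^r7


s1=1, s2=1, s3=1

Syndrome = 7 (error at position 7)


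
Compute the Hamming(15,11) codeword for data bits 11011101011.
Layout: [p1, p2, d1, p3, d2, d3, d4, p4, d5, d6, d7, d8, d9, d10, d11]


Parity bits: p1=1, p2=1, p3=1, p4=1

111110111101011


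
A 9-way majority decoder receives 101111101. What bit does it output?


Ones: 7 out of 9
Threshold: 5

1 (7/9 voted 1)


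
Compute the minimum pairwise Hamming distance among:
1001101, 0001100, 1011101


Comparing all pairs, minimum distance: 1
Can detect 0 errors, correct 0 errors

1


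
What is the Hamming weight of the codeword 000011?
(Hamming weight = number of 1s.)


Counting 1s in 000011

2


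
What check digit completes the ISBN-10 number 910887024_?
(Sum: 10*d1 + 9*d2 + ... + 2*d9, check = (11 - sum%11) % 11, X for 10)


Weighted sum: 252
252 mod 11 = 10

Check digit: 1


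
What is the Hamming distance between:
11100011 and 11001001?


XOR: 00101010
Count of 1s: 3

3


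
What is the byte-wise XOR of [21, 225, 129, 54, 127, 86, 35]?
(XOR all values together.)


XOR chain: 21 ^ 225 ^ 129 ^ 54 ^ 127 ^ 86 ^ 35 = 73

73


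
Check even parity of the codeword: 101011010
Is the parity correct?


Number of 1s: 5

No, parity error (5 ones)


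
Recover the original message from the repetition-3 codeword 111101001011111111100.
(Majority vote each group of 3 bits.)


Groups: 111, 101, 001, 011, 111, 111, 100
Majority votes: 1101110

1101110


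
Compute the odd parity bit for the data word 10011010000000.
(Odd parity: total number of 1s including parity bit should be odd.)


Number of 1s in data: 4
Parity bit: 1

1


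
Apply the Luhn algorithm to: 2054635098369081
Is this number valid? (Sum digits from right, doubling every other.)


Luhn sum = 62
62 mod 10 = 2

Invalid (Luhn sum mod 10 = 2)


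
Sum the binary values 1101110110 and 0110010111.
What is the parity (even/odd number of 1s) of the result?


1101110110 = 886
0110010111 = 407
Sum = 1293 = 10100001101
1s count = 5

odd parity (5 ones in 10100001101)


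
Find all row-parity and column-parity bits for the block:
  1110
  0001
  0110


Row parities: 110
Column parities: 1001

Row P: 110, Col P: 1001, Corner: 0


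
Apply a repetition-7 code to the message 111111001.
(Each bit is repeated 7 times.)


Each bit -> 7 copies

111111111111111111111111111111111111111111000000000000001111111


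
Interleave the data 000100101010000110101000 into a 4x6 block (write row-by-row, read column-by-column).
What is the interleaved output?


Matrix:
  000100
  101010
  000110
  101000
Read columns: 010100000101101001100000

010100000101101001100000


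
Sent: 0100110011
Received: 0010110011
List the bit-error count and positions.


XOR: 0110000000

2 error(s) at position(s): 1, 2


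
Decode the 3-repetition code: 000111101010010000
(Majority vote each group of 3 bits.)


Groups: 000, 111, 101, 010, 010, 000
Majority votes: 011000

011000


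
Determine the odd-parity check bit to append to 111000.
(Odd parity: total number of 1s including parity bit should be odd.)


Number of 1s in data: 3
Parity bit: 0

0


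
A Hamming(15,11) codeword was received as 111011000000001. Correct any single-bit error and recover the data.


Syndrome = 12: error at position 12

Data: 11100001001 (corrected bit 12)


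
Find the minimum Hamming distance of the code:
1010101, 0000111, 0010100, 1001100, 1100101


Comparing all pairs, minimum distance: 2
Can detect 1 errors, correct 0 errors

2


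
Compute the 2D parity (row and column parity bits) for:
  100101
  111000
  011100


Row parities: 111
Column parities: 000001

Row P: 111, Col P: 000001, Corner: 1


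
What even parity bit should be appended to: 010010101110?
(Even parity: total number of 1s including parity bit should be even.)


Number of 1s in data: 6
Parity bit: 0

0


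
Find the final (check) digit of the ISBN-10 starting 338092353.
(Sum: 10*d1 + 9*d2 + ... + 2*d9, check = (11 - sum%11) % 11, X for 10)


Weighted sum: 218
218 mod 11 = 9

Check digit: 2


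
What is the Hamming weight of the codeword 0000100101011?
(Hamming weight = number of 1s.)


Counting 1s in 0000100101011

5


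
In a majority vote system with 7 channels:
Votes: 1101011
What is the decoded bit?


Ones: 5 out of 7
Threshold: 4

1 (5/7 voted 1)


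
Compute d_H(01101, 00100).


XOR: 01001
Count of 1s: 2

2


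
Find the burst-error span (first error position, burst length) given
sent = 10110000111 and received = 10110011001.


XOR: 00000011110

Burst at position 6, length 4


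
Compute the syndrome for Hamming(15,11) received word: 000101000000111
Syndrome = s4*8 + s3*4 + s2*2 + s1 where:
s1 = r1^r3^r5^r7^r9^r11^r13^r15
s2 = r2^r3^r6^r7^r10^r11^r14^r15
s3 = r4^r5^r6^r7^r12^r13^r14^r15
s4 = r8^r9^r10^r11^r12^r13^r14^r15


s1=0, s2=1, s3=1, s4=1

Syndrome = 14 (error at position 14)


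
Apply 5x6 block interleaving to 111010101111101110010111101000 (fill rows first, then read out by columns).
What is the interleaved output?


Matrix:
  111010
  101111
  101110
  010111
  101000
Read columns: 111011001011101011101111001010

111011001011101011101111001010


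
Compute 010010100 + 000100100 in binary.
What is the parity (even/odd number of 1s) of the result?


010010100 = 148
000100100 = 36
Sum = 184 = 10111000
1s count = 4

even parity (4 ones in 10111000)


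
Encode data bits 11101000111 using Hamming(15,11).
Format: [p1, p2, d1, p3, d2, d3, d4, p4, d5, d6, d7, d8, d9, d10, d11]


Parity bits: p1=1, p2=0, p3=1, p4=0

101111001000111


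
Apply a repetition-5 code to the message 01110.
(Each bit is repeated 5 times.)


Each bit -> 5 copies

0000011111111111111100000


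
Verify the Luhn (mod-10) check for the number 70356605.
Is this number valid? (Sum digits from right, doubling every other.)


Luhn sum = 30
30 mod 10 = 0

Valid (Luhn sum mod 10 = 0)


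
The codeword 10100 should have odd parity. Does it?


Number of 1s: 2

No, parity error (2 ones)


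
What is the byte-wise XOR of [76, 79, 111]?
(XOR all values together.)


XOR chain: 76 ^ 79 ^ 111 = 108

108


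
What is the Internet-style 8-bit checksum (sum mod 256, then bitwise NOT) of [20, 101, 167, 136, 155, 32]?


Sum = 611 mod 256 = 99
Complement = 156

156


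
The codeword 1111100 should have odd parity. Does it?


Number of 1s: 5

Yes, parity is correct (5 ones)


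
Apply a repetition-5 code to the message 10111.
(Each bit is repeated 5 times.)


Each bit -> 5 copies

1111100000111111111111111


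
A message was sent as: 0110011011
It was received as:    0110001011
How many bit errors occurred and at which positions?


XOR: 0000010000

1 error(s) at position(s): 5


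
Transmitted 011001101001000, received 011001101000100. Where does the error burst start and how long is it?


XOR: 000000000001100

Burst at position 11, length 2


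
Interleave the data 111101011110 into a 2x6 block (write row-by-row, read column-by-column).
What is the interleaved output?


Matrix:
  111101
  011110
Read columns: 101111110110

101111110110


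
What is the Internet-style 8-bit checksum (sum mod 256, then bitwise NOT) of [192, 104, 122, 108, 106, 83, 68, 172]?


Sum = 955 mod 256 = 187
Complement = 68

68


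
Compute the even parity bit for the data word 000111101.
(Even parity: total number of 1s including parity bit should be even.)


Number of 1s in data: 5
Parity bit: 1

1


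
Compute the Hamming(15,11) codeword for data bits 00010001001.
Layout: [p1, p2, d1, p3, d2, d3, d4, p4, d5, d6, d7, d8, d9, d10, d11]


Parity bits: p1=0, p2=0, p3=1, p4=0

000100100001001


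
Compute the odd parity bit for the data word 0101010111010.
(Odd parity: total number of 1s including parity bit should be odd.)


Number of 1s in data: 7
Parity bit: 0

0


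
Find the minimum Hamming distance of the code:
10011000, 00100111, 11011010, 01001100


Comparing all pairs, minimum distance: 2
Can detect 1 errors, correct 0 errors

2


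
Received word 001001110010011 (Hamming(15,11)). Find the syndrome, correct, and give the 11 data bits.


Syndrome = 0: no error detected

Data: 10110010011 (no errors)


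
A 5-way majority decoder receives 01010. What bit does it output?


Ones: 2 out of 5
Threshold: 3

0 (2/5 voted 1)


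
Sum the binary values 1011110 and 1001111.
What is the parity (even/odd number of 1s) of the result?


1011110 = 94
1001111 = 79
Sum = 173 = 10101101
1s count = 5

odd parity (5 ones in 10101101)


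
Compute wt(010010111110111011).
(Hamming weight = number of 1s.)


Counting 1s in 010010111110111011

12


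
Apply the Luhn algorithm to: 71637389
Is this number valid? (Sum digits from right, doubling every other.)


Luhn sum = 36
36 mod 10 = 6

Invalid (Luhn sum mod 10 = 6)


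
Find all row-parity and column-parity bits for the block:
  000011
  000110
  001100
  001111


Row parities: 0000
Column parities: 000110

Row P: 0000, Col P: 000110, Corner: 0


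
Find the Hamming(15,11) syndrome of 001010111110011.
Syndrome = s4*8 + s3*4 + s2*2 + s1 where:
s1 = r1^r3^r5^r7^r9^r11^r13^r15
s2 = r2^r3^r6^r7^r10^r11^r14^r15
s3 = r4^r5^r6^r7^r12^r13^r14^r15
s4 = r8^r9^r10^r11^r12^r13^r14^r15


s1=0, s2=0, s3=0, s4=0

Syndrome = 0 (no error)


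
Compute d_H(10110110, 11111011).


XOR: 01001101
Count of 1s: 4

4


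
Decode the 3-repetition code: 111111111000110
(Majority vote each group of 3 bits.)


Groups: 111, 111, 111, 000, 110
Majority votes: 11101

11101


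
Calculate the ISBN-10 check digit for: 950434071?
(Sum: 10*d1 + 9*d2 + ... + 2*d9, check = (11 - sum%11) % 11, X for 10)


Weighted sum: 224
224 mod 11 = 4

Check digit: 7


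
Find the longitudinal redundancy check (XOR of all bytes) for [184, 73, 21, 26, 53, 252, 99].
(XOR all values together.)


XOR chain: 184 ^ 73 ^ 21 ^ 26 ^ 53 ^ 252 ^ 99 = 84

84


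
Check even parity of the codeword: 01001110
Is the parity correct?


Number of 1s: 4

Yes, parity is correct (4 ones)


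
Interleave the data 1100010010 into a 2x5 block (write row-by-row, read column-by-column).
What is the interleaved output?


Matrix:
  11000
  10010
Read columns: 1110000100

1110000100


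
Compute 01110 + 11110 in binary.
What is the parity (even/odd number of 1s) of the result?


01110 = 14
11110 = 30
Sum = 44 = 101100
1s count = 3

odd parity (3 ones in 101100)


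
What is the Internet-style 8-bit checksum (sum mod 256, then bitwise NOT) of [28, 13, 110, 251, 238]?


Sum = 640 mod 256 = 128
Complement = 127

127


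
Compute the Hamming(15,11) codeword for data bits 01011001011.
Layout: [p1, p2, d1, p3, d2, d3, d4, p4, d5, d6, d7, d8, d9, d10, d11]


Parity bits: p1=0, p2=1, p3=1, p4=0

010110101001011


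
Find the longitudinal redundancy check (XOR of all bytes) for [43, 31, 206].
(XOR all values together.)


XOR chain: 43 ^ 31 ^ 206 = 250

250


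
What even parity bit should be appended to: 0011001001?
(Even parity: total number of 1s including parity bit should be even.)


Number of 1s in data: 4
Parity bit: 0

0


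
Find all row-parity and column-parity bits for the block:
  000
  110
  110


Row parities: 000
Column parities: 000

Row P: 000, Col P: 000, Corner: 0


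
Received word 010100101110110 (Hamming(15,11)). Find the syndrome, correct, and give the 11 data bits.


Syndrome = 10: error at position 10

Data: 00011010110 (corrected bit 10)


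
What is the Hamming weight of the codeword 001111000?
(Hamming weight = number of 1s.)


Counting 1s in 001111000

4
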